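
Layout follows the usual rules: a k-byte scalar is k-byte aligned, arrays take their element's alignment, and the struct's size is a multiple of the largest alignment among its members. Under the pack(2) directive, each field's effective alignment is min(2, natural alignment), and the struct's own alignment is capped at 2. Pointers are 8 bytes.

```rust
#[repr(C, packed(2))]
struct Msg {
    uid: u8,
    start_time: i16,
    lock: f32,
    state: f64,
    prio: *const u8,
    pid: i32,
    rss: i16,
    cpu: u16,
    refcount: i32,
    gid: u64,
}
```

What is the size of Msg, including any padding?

44

uid at 0 (size 1, align 1) → ends 1
pad 1 to align 2 for start_time
start_time at 2 (size 2, align 2) → ends 4
lock at 4 (size 4, align 2) → ends 8
state at 8 (size 8, align 2) → ends 16
prio at 16 (size 8, align 2) → ends 24
pid at 24 (size 4, align 2) → ends 28
rss at 28 (size 2, align 2) → ends 30
cpu at 30 (size 2, align 2) → ends 32
refcount at 32 (size 4, align 2) → ends 36
gid at 36 (size 8, align 2) → ends 44
total 44 bytes, alignment 2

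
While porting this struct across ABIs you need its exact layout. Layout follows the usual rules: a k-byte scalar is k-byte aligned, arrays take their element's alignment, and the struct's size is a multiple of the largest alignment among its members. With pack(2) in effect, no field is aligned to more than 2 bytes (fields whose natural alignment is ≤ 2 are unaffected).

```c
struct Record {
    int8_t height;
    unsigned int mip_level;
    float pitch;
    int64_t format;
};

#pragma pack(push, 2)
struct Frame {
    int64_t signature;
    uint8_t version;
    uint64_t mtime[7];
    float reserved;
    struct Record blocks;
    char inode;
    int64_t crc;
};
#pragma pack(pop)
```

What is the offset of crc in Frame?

96

Record: @0: height [1B, align 1] → 1; +3 pad (align 4); @4: mip_level [4B, align 4] → 8; @8: pitch [4B, align 4] → 12; +4 pad (align 8); @16: format [8B, align 8] → 24; size 24, align 8
@0: signature [8B, align 2] → 8
@8: version [1B, align 1] → 9
+1 pad (align 2)
@10: mtime [56B, align 2] → 66
@66: reserved [4B, align 2] → 70
@70: blocks [24B, align 2] → 94
@94: inode [1B, align 1] → 95
+1 pad (align 2)
@96: crc [8B, align 2] → 104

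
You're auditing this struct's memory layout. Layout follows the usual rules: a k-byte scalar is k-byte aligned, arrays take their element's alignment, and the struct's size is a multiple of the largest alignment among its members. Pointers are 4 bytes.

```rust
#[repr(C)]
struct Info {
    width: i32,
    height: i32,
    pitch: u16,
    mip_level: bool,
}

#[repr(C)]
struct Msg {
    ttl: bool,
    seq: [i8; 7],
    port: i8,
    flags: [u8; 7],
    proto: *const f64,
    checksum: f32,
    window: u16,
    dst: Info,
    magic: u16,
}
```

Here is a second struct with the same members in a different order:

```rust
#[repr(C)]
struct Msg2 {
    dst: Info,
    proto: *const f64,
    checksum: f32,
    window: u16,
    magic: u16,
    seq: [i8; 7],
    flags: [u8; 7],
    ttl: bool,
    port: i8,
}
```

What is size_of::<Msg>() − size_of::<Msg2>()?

Info: 0..4  width  (4B, 4-aligned); 4..8  height  (4B, 4-aligned); 8..10  pitch  (2B, 2-aligned); 10..11  mip_level  (1B, 1-aligned); 11..12  -- tail padding (1B); sizeof = 12, alignof = 4
0..1  ttl  (1B, 1-aligned)
1..8  seq  (7B, 1-aligned)
8..9  port  (1B, 1-aligned)
9..16  flags  (7B, 1-aligned)
16..20  proto  (4B, 4-aligned)
20..24  checksum  (4B, 4-aligned)
24..26  window  (2B, 2-aligned)
26..28  -- padding (2B)
28..40  dst  (12B, 4-aligned)
40..42  magic  (2B, 2-aligned)
42..44  -- tail padding (2B)
sizeof = 44, alignof = 4
— Msg2 —
0..12  dst  (12B, 4-aligned)
12..16  proto  (4B, 4-aligned)
16..20  checksum  (4B, 4-aligned)
20..22  window  (2B, 2-aligned)
22..24  magic  (2B, 2-aligned)
24..31  seq  (7B, 1-aligned)
31..38  flags  (7B, 1-aligned)
38..39  ttl  (1B, 1-aligned)
39..40  port  (1B, 1-aligned)
sizeof = 40, alignof = 4
44 − 40 = 4

4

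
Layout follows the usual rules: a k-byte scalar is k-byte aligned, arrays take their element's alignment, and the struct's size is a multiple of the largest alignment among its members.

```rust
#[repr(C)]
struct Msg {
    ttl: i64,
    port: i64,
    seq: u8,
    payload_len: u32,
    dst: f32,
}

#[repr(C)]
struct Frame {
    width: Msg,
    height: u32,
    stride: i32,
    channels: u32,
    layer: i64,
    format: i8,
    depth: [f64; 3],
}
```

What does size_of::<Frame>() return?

Msg: @0: ttl [8B, align 8] → 8; @8: port [8B, align 8] → 16; @16: seq [1B, align 1] → 17; +3 pad (align 4); @20: payload_len [4B, align 4] → 24; @24: dst [4B, align 4] → 28; +4 tail pad (align 8); size 32, align 8
@0: width [32B, align 8] → 32
@32: height [4B, align 4] → 36
@36: stride [4B, align 4] → 40
@40: channels [4B, align 4] → 44
+4 pad (align 8)
@48: layer [8B, align 8] → 56
@56: format [1B, align 1] → 57
+7 pad (align 8)
@64: depth [24B, align 8] → 88
size 88, align 8

88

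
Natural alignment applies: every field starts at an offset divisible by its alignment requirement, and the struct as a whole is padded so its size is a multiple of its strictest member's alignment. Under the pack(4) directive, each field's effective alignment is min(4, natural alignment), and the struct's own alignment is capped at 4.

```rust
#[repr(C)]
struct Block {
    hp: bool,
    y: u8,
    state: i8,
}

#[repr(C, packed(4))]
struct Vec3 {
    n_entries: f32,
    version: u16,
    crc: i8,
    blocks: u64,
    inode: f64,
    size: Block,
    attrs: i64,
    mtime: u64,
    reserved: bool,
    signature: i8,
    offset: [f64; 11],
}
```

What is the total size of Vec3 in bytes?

136 bytes

Block: hp at 0 (size 1, align 1) → ends 1; y at 1 (size 1, align 1) → ends 2; state at 2 (size 1, align 1) → ends 3; total 3 bytes, alignment 1
n_entries at 0 (size 4, align 4) → ends 4
version at 4 (size 2, align 2) → ends 6
crc at 6 (size 1, align 1) → ends 7
pad 1 to align 4 for blocks
blocks at 8 (size 8, align 4) → ends 16
inode at 16 (size 8, align 4) → ends 24
size at 24 (size 3, align 1) → ends 27
pad 1 to align 4 for attrs
attrs at 28 (size 8, align 4) → ends 36
mtime at 36 (size 8, align 4) → ends 44
reserved at 44 (size 1, align 1) → ends 45
signature at 45 (size 1, align 1) → ends 46
pad 2 to align 4 for offset
offset at 48 (size 88, align 4) → ends 136
total 136 bytes, alignment 4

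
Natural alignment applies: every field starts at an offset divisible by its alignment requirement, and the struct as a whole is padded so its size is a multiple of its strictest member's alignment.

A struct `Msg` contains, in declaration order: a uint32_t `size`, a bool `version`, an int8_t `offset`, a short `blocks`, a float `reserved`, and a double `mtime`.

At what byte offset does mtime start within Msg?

16

size at 0 (size 4, align 4) → ends 4
version at 4 (size 1, align 1) → ends 5
offset at 5 (size 1, align 1) → ends 6
blocks at 6 (size 2, align 2) → ends 8
reserved at 8 (size 4, align 4) → ends 12
pad 4 to align 8 for mtime
mtime at 16 (size 8, align 8) → ends 24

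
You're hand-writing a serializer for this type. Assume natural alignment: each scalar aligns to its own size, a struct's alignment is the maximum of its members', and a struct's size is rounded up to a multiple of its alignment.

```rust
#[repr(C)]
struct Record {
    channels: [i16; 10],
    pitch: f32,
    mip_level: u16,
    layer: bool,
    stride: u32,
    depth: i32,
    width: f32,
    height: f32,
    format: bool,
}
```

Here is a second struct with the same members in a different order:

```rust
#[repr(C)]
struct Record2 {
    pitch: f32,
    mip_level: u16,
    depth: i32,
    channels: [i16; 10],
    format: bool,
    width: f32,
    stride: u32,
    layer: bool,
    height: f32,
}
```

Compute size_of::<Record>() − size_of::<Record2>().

-4

@0: channels [20B, align 2] → 20
@20: pitch [4B, align 4] → 24
@24: mip_level [2B, align 2] → 26
@26: layer [1B, align 1] → 27
+1 pad (align 4)
@28: stride [4B, align 4] → 32
@32: depth [4B, align 4] → 36
@36: width [4B, align 4] → 40
@40: height [4B, align 4] → 44
@44: format [1B, align 1] → 45
+3 tail pad (align 4)
size 48, align 4
— Record2 —
@0: pitch [4B, align 4] → 4
@4: mip_level [2B, align 2] → 6
+2 pad (align 4)
@8: depth [4B, align 4] → 12
@12: channels [20B, align 2] → 32
@32: format [1B, align 1] → 33
+3 pad (align 4)
@36: width [4B, align 4] → 40
@40: stride [4B, align 4] → 44
@44: layer [1B, align 1] → 45
+3 pad (align 4)
@48: height [4B, align 4] → 52
size 52, align 4
48 − 52 = -4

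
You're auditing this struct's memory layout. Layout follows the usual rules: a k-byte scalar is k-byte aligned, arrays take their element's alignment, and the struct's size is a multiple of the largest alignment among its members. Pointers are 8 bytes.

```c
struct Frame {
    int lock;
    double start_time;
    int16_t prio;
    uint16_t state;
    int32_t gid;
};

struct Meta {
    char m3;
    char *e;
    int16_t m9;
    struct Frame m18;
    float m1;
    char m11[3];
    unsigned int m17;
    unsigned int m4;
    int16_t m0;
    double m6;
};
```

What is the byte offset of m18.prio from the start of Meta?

40

Frame: lock at 0 (size 4, align 4) → ends 4; pad 4 to align 8 for start_time; start_time at 8 (size 8, align 8) → ends 16; prio at 16 (size 2, align 2) → ends 18; state at 18 (size 2, align 2) → ends 20; gid at 20 (size 4, align 4) → ends 24; total 24 bytes, alignment 8
m3 at 0 (size 1, align 1) → ends 1
pad 7 to align 8 for e
e at 8 (size 8, align 8) → ends 16
m9 at 16 (size 2, align 2) → ends 18
pad 6 to align 8 for m18
m18 at 24 (size 24, align 8) → ends 48
within Frame: prio at 16
24 + 16 = 40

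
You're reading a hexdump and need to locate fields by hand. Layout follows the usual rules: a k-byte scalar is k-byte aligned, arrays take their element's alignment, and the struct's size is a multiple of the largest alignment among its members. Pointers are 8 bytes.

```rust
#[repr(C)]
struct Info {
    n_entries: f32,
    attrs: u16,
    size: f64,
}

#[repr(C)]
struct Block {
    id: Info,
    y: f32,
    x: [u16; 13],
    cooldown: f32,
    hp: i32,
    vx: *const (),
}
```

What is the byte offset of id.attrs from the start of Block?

4

Info: @0: n_entries [4B, align 4] → 4; @4: attrs [2B, align 2] → 6; +2 pad (align 8); @8: size [8B, align 8] → 16; size 16, align 8
@0: id [16B, align 8] → 16
within Info: attrs at 4
0 + 4 = 4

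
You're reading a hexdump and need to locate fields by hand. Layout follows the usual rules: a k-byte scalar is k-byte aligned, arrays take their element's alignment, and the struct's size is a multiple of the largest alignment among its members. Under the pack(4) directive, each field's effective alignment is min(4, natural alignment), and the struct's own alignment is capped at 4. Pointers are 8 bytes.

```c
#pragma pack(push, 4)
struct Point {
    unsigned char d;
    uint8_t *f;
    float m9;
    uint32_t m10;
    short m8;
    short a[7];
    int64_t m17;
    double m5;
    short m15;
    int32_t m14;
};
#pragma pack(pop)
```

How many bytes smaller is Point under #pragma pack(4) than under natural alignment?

natural layout:
  @0: d [1B, align 1] → 1
  +7 pad (align 8)
  @8: f [8B, align 8] → 16
  @16: m9 [4B, align 4] → 20
  @20: m10 [4B, align 4] → 24
  @24: m8 [2B, align 2] → 26
  @26: a [14B, align 2] → 40
  @40: m17 [8B, align 8] → 48
  @48: m5 [8B, align 8] → 56
  @56: m15 [2B, align 2] → 58
  +2 pad (align 4)
  @60: m14 [4B, align 4] → 64
  size 64, align 8
packed(4) layout:
  @0: d [1B, align 1] → 1
  +3 pad (align 4)
  @4: f [8B, align 4] → 12
  @12: m9 [4B, align 4] → 16
  @16: m10 [4B, align 4] → 20
  @20: m8 [2B, align 2] → 22
  @22: a [14B, align 2] → 36
  @36: m17 [8B, align 4] → 44
  @44: m5 [8B, align 4] → 52
  @52: m15 [2B, align 2] → 54
  +2 pad (align 4)
  @56: m14 [4B, align 4] → 60
  size 60, align 4
64 − 60 = 4

4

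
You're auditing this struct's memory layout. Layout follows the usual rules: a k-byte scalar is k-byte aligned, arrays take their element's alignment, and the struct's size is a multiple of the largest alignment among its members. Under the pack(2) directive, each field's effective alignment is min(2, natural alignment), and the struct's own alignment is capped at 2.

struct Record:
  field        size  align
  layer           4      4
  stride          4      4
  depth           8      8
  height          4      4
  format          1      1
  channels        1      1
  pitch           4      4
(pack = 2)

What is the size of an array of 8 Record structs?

layer at 0 (size 4, align 2) → ends 4
stride at 4 (size 4, align 2) → ends 8
depth at 8 (size 8, align 2) → ends 16
height at 16 (size 4, align 2) → ends 20
format at 20 (size 1, align 1) → ends 21
channels at 21 (size 1, align 1) → ends 22
pitch at 22 (size 4, align 2) → ends 26
total 26 bytes, alignment 2
array of 8: 8 × 26 = 208

208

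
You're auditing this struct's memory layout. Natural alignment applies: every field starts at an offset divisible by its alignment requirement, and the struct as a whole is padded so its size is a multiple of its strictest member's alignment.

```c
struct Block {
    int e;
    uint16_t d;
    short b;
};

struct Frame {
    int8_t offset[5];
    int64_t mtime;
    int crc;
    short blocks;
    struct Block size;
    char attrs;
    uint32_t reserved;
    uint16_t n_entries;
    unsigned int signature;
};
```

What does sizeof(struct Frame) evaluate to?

Block: @0: e [4B, align 4] → 4; @4: d [2B, align 2] → 6; @6: b [2B, align 2] → 8; size 8, align 4
@0: offset [5B, align 1] → 5
+3 pad (align 8)
@8: mtime [8B, align 8] → 16
@16: crc [4B, align 4] → 20
@20: blocks [2B, align 2] → 22
+2 pad (align 4)
@24: size [8B, align 4] → 32
@32: attrs [1B, align 1] → 33
+3 pad (align 4)
@36: reserved [4B, align 4] → 40
@40: n_entries [2B, align 2] → 42
+2 pad (align 4)
@44: signature [4B, align 4] → 48
size 48, align 8

48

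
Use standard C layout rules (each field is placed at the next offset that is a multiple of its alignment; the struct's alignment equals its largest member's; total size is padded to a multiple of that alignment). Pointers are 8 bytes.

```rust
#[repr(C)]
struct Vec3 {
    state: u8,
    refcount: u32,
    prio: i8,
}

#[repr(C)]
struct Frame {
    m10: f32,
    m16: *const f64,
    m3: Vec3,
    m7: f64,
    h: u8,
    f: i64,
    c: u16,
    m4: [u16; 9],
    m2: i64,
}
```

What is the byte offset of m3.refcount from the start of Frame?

20

Vec3: @0: state [1B, align 1] → 1; +3 pad (align 4); @4: refcount [4B, align 4] → 8; @8: prio [1B, align 1] → 9; +3 tail pad (align 4); size 12, align 4
@0: m10 [4B, align 4] → 4
+4 pad (align 8)
@8: m16 [8B, align 8] → 16
@16: m3 [12B, align 4] → 28
within Vec3: refcount at 4
16 + 4 = 20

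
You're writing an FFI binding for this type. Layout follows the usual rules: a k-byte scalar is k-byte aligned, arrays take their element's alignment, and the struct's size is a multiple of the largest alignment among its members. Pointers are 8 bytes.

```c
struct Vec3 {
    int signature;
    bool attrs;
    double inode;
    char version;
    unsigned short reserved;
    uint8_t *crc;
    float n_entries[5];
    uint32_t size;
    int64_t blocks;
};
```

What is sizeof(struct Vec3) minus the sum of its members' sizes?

signature at 0 (size 4, align 4) → ends 4
attrs at 4 (size 1, align 1) → ends 5
pad 3 to align 8 for inode
inode at 8 (size 8, align 8) → ends 16
version at 16 (size 1, align 1) → ends 17
pad 1 to align 2 for reserved
reserved at 18 (size 2, align 2) → ends 20
pad 4 to align 8 for crc
crc at 24 (size 8, align 8) → ends 32
n_entries at 32 (size 20, align 4) → ends 52
size at 52 (size 4, align 4) → ends 56
blocks at 56 (size 8, align 8) → ends 64
total 64 bytes, alignment 8
data bytes 56, size 64 → padding 8

8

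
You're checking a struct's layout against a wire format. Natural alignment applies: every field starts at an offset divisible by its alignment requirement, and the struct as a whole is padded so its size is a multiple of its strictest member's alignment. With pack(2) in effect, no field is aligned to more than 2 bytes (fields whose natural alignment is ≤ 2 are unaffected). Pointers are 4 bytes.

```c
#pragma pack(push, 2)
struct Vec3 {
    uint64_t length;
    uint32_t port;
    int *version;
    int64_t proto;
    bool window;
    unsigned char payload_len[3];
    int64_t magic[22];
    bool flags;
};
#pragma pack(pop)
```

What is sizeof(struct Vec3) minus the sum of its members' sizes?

1

@0: length [8B, align 2] → 8
@8: port [4B, align 2] → 12
@12: version [4B, align 2] → 16
@16: proto [8B, align 2] → 24
@24: window [1B, align 1] → 25
@25: payload_len [3B, align 1] → 28
@28: magic [176B, align 2] → 204
@204: flags [1B, align 1] → 205
+1 tail pad (align 2)
size 206, align 2
data bytes 205, size 206 → padding 1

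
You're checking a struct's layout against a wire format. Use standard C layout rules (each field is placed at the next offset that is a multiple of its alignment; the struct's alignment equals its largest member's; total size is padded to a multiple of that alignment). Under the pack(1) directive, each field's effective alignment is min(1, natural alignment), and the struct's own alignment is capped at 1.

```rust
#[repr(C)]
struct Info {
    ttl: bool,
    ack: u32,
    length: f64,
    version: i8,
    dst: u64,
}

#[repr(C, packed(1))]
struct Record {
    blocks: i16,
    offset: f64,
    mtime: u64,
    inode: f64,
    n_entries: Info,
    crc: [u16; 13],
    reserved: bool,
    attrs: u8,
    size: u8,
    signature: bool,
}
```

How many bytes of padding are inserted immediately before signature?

0

Info: ttl at 0 (size 1, align 1) → ends 1; pad 3 to align 4 for ack; ack at 4 (size 4, align 4) → ends 8; length at 8 (size 8, align 8) → ends 16; version at 16 (size 1, align 1) → ends 17; pad 7 to align 8 for dst; dst at 24 (size 8, align 8) → ends 32; total 32 bytes, alignment 8
blocks at 0 (size 2, align 1) → ends 2
offset at 2 (size 8, align 1) → ends 10
mtime at 10 (size 8, align 1) → ends 18
inode at 18 (size 8, align 1) → ends 26
n_entries at 26 (size 32, align 1) → ends 58
crc at 58 (size 26, align 1) → ends 84
reserved at 84 (size 1, align 1) → ends 85
attrs at 85 (size 1, align 1) → ends 86
size at 86 (size 1, align 1) → ends 87
signature at 87 (size 1, align 1) → ends 88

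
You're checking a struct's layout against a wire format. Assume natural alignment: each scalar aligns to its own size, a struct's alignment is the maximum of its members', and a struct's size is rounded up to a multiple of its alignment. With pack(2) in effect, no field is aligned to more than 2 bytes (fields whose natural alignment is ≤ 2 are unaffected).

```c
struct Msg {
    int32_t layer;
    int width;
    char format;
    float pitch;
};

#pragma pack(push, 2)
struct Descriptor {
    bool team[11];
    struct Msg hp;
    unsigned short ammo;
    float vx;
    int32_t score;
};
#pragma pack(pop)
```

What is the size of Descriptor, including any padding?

38

Msg: 0..4  layer  (4B, 4-aligned); 4..8  width  (4B, 4-aligned); 8..9  format  (1B, 1-aligned); 9..12  -- padding (3B); 12..16  pitch  (4B, 4-aligned); sizeof = 16, alignof = 4
0..11  team  (11B, 1-aligned)
11..12  -- padding (1B)
12..28  hp  (16B, 2-aligned)
28..30  ammo  (2B, 2-aligned)
30..34  vx  (4B, 2-aligned)
34..38  score  (4B, 2-aligned)
sizeof = 38, alignof = 2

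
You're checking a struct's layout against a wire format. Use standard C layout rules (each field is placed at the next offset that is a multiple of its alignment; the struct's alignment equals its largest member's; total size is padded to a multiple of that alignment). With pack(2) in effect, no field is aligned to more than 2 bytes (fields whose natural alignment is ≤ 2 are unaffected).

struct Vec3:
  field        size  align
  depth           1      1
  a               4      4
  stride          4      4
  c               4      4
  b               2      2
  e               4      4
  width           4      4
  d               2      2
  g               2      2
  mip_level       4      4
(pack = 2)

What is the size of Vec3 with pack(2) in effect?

@0: depth [1B, align 1] → 1
+1 pad (align 2)
@2: a [4B, align 2] → 6
@6: stride [4B, align 2] → 10
@10: c [4B, align 2] → 14
@14: b [2B, align 2] → 16
@16: e [4B, align 2] → 20
@20: width [4B, align 2] → 24
@24: d [2B, align 2] → 26
@26: g [2B, align 2] → 28
@28: mip_level [4B, align 2] → 32
size 32, align 2

32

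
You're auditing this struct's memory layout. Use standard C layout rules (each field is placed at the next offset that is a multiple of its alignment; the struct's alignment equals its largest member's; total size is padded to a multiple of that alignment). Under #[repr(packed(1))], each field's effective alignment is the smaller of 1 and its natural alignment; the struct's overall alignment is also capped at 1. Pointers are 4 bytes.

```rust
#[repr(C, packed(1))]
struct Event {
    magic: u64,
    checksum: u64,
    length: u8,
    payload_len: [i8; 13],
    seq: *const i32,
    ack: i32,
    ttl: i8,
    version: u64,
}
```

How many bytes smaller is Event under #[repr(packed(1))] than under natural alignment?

9

natural layout:
  0..8  magic  (8B, 8-aligned)
  8..16  checksum  (8B, 8-aligned)
  16..17  length  (1B, 1-aligned)
  17..30  payload_len  (13B, 1-aligned)
  30..32  -- padding (2B)
  32..36  seq  (4B, 4-aligned)
  36..40  ack  (4B, 4-aligned)
  40..41  ttl  (1B, 1-aligned)
  41..48  -- padding (7B)
  48..56  version  (8B, 8-aligned)
  sizeof = 56, alignof = 8
packed(1) layout:
  0..8  magic  (8B, 1-aligned)
  8..16  checksum  (8B, 1-aligned)
  16..17  length  (1B, 1-aligned)
  17..30  payload_len  (13B, 1-aligned)
  30..34  seq  (4B, 1-aligned)
  34..38  ack  (4B, 1-aligned)
  38..39  ttl  (1B, 1-aligned)
  39..47  version  (8B, 1-aligned)
  sizeof = 47, alignof = 1
56 − 47 = 9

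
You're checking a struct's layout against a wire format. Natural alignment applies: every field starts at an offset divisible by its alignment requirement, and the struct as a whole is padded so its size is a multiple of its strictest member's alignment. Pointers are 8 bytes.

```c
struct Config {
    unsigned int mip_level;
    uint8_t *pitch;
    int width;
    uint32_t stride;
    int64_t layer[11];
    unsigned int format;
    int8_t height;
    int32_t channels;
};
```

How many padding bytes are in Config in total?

0..4  mip_level  (4B, 4-aligned)
4..8  -- padding (4B)
8..16  pitch  (8B, 8-aligned)
16..20  width  (4B, 4-aligned)
20..24  stride  (4B, 4-aligned)
24..112  layer  (88B, 8-aligned)
112..116  format  (4B, 4-aligned)
116..117  height  (1B, 1-aligned)
117..120  -- padding (3B)
120..124  channels  (4B, 4-aligned)
124..128  -- tail padding (4B)
sizeof = 128, alignof = 8
data bytes 117, size 128 → padding 11

11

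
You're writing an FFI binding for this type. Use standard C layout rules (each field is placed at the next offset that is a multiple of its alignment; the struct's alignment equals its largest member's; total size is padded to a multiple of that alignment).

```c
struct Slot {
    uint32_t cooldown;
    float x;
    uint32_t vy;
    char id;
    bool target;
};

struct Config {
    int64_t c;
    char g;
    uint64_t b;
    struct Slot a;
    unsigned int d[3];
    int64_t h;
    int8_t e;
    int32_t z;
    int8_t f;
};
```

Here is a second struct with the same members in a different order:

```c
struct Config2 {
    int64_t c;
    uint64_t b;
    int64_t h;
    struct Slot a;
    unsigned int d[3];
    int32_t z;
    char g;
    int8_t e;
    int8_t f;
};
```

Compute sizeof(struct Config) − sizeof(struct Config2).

Slot: cooldown at 0 (size 4, align 4) → ends 4; x at 4 (size 4, align 4) → ends 8; vy at 8 (size 4, align 4) → ends 12; id at 12 (size 1, align 1) → ends 13; target at 13 (size 1, align 1) → ends 14; tail pad 2 to reach multiple of 4; total 16 bytes, alignment 4
c at 0 (size 8, align 8) → ends 8
g at 8 (size 1, align 1) → ends 9
pad 7 to align 8 for b
b at 16 (size 8, align 8) → ends 24
a at 24 (size 16, align 4) → ends 40
d at 40 (size 12, align 4) → ends 52
pad 4 to align 8 for h
h at 56 (size 8, align 8) → ends 64
e at 64 (size 1, align 1) → ends 65
pad 3 to align 4 for z
z at 68 (size 4, align 4) → ends 72
f at 72 (size 1, align 1) → ends 73
tail pad 7 to reach multiple of 8
total 80 bytes, alignment 8
— Config2 —
c at 0 (size 8, align 8) → ends 8
b at 8 (size 8, align 8) → ends 16
h at 16 (size 8, align 8) → ends 24
a at 24 (size 16, align 4) → ends 40
d at 40 (size 12, align 4) → ends 52
z at 52 (size 4, align 4) → ends 56
g at 56 (size 1, align 1) → ends 57
e at 57 (size 1, align 1) → ends 58
f at 58 (size 1, align 1) → ends 59
tail pad 5 to reach multiple of 8
total 64 bytes, alignment 8
80 − 64 = 16

16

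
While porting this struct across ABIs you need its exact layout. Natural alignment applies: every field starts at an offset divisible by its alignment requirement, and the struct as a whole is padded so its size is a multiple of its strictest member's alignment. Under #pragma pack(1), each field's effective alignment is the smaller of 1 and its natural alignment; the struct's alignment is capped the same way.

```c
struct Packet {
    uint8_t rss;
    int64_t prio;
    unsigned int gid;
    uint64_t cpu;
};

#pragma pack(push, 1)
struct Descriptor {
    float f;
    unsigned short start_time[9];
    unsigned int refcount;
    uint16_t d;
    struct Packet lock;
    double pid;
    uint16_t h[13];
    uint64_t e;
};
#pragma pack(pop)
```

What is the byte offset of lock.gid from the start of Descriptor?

44

Packet: rss at 0 (size 1, align 1) → ends 1; pad 7 to align 8 for prio; prio at 8 (size 8, align 8) → ends 16; gid at 16 (size 4, align 4) → ends 20; pad 4 to align 8 for cpu; cpu at 24 (size 8, align 8) → ends 32; total 32 bytes, alignment 8
f at 0 (size 4, align 1) → ends 4
start_time at 4 (size 18, align 1) → ends 22
refcount at 22 (size 4, align 1) → ends 26
d at 26 (size 2, align 1) → ends 28
lock at 28 (size 32, align 1) → ends 60
within Packet: gid at 16
28 + 16 = 44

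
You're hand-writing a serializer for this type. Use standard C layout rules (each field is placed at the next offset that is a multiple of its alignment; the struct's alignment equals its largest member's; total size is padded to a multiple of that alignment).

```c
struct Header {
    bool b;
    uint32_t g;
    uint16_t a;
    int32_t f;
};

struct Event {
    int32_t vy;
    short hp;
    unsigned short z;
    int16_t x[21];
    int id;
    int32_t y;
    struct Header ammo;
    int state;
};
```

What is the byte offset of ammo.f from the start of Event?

Header: 0..1  b  (1B, 1-aligned); 1..4  -- padding (3B); 4..8  g  (4B, 4-aligned); 8..10  a  (2B, 2-aligned); 10..12  -- padding (2B); 12..16  f  (4B, 4-aligned); sizeof = 16, alignof = 4
0..4  vy  (4B, 4-aligned)
4..6  hp  (2B, 2-aligned)
6..8  z  (2B, 2-aligned)
8..50  x  (42B, 2-aligned)
50..52  -- padding (2B)
52..56  id  (4B, 4-aligned)
56..60  y  (4B, 4-aligned)
60..76  ammo  (16B, 4-aligned)
within Header: f at 12
60 + 12 = 72

72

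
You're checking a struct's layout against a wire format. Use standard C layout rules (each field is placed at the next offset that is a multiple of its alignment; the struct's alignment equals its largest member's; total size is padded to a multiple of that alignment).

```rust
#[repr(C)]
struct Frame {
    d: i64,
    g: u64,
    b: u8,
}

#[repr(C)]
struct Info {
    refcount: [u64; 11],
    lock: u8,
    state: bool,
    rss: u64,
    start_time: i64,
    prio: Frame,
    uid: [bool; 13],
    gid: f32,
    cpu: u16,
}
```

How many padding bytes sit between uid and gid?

Frame: @0: d [8B, align 8] → 8; @8: g [8B, align 8] → 16; @16: b [1B, align 1] → 17; +7 tail pad (align 8); size 24, align 8
@0: refcount [88B, align 8] → 88
@88: lock [1B, align 1] → 89
@89: state [1B, align 1] → 90
+6 pad (align 8)
@96: rss [8B, align 8] → 104
@104: start_time [8B, align 8] → 112
@112: prio [24B, align 8] → 136
@136: uid [13B, align 1] → 149
+3 pad (align 4)
@152: gid [4B, align 4] → 156

3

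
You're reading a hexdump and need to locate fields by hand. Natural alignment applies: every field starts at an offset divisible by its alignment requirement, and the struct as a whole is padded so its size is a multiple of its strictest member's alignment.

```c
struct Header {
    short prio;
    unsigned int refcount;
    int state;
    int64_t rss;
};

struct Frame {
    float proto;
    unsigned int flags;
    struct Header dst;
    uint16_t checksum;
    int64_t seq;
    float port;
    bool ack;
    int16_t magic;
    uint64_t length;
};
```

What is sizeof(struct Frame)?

64

Header: @0: prio [2B, align 2] → 2; +2 pad (align 4); @4: refcount [4B, align 4] → 8; @8: state [4B, align 4] → 12; +4 pad (align 8); @16: rss [8B, align 8] → 24; size 24, align 8
@0: proto [4B, align 4] → 4
@4: flags [4B, align 4] → 8
@8: dst [24B, align 8] → 32
@32: checksum [2B, align 2] → 34
+6 pad (align 8)
@40: seq [8B, align 8] → 48
@48: port [4B, align 4] → 52
@52: ack [1B, align 1] → 53
+1 pad (align 2)
@54: magic [2B, align 2] → 56
@56: length [8B, align 8] → 64
size 64, align 8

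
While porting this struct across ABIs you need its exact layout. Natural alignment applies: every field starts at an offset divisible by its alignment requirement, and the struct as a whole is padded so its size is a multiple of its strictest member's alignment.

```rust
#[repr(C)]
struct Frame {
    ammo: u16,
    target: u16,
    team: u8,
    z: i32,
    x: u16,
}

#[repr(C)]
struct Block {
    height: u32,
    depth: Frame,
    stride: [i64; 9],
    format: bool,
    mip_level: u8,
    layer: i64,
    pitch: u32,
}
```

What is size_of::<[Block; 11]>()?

1320

Frame: ammo at 0 (size 2, align 2) → ends 2; target at 2 (size 2, align 2) → ends 4; team at 4 (size 1, align 1) → ends 5; pad 3 to align 4 for z; z at 8 (size 4, align 4) → ends 12; x at 12 (size 2, align 2) → ends 14; tail pad 2 to reach multiple of 4; total 16 bytes, alignment 4
height at 0 (size 4, align 4) → ends 4
depth at 4 (size 16, align 4) → ends 20
pad 4 to align 8 for stride
stride at 24 (size 72, align 8) → ends 96
format at 96 (size 1, align 1) → ends 97
mip_level at 97 (size 1, align 1) → ends 98
pad 6 to align 8 for layer
layer at 104 (size 8, align 8) → ends 112
pitch at 112 (size 4, align 4) → ends 116
tail pad 4 to reach multiple of 8
total 120 bytes, alignment 8
array of 11: 11 × 120 = 1320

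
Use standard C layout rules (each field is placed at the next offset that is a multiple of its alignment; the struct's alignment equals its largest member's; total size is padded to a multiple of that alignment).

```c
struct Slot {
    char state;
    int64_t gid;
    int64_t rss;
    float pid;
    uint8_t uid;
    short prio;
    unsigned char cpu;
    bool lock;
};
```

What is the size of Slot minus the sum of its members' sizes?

14

@0: state [1B, align 1] → 1
+7 pad (align 8)
@8: gid [8B, align 8] → 16
@16: rss [8B, align 8] → 24
@24: pid [4B, align 4] → 28
@28: uid [1B, align 1] → 29
+1 pad (align 2)
@30: prio [2B, align 2] → 32
@32: cpu [1B, align 1] → 33
@33: lock [1B, align 1] → 34
+6 tail pad (align 8)
size 40, align 8
data bytes 26, size 40 → padding 14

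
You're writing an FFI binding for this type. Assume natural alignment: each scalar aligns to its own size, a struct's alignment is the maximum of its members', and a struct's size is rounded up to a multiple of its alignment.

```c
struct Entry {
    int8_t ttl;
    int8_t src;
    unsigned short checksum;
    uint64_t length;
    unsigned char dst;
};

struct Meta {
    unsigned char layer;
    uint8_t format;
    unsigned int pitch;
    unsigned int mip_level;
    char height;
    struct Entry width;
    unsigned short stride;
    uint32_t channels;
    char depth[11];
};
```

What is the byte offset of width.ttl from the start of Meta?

16

Entry: @0: ttl [1B, align 1] → 1; @1: src [1B, align 1] → 2; @2: checksum [2B, align 2] → 4; +4 pad (align 8); @8: length [8B, align 8] → 16; @16: dst [1B, align 1] → 17; +7 tail pad (align 8); size 24, align 8
@0: layer [1B, align 1] → 1
@1: format [1B, align 1] → 2
+2 pad (align 4)
@4: pitch [4B, align 4] → 8
@8: mip_level [4B, align 4] → 12
@12: height [1B, align 1] → 13
+3 pad (align 8)
@16: width [24B, align 8] → 40
within Entry: ttl at 0
16 + 0 = 16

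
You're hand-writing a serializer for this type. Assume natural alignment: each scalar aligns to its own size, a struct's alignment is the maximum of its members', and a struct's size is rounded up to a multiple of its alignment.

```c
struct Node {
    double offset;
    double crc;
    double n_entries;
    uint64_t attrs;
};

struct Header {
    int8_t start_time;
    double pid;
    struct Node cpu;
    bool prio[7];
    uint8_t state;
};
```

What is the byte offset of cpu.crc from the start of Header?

Node: 0..8  offset  (8B, 8-aligned); 8..16  crc  (8B, 8-aligned); 16..24  n_entries  (8B, 8-aligned); 24..32  attrs  (8B, 8-aligned); sizeof = 32, alignof = 8
0..1  start_time  (1B, 1-aligned)
1..8  -- padding (7B)
8..16  pid  (8B, 8-aligned)
16..48  cpu  (32B, 8-aligned)
within Node: crc at 8
16 + 8 = 24

24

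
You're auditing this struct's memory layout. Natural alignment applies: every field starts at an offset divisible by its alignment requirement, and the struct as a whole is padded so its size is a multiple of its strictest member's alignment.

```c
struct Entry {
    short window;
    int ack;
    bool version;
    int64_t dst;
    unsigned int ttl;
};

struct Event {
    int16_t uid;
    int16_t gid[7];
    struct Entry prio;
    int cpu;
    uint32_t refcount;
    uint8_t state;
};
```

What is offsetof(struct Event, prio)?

Entry: window at 0 (size 2, align 2) → ends 2; pad 2 to align 4 for ack; ack at 4 (size 4, align 4) → ends 8; version at 8 (size 1, align 1) → ends 9; pad 7 to align 8 for dst; dst at 16 (size 8, align 8) → ends 24; ttl at 24 (size 4, align 4) → ends 28; tail pad 4 to reach multiple of 8; total 32 bytes, alignment 8
uid at 0 (size 2, align 2) → ends 2
gid at 2 (size 14, align 2) → ends 16
prio at 16 (size 32, align 8) → ends 48

16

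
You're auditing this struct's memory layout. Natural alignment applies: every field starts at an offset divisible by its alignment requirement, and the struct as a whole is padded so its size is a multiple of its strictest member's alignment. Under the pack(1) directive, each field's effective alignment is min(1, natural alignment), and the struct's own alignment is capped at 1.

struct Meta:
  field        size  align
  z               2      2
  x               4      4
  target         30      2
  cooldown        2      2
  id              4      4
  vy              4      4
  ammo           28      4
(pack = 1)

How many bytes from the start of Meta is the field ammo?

@0: z [2B, align 1] → 2
@2: x [4B, align 1] → 6
@6: target [30B, align 1] → 36
@36: cooldown [2B, align 1] → 38
@38: id [4B, align 1] → 42
@42: vy [4B, align 1] → 46
@46: ammo [28B, align 1] → 74

46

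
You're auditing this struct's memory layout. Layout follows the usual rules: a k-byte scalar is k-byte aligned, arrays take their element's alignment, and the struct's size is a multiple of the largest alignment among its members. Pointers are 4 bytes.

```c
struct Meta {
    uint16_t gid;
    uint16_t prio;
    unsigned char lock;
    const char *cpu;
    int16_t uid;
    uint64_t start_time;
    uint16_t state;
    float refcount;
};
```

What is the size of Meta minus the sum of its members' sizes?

gid at 0 (size 2, align 2) → ends 2
prio at 2 (size 2, align 2) → ends 4
lock at 4 (size 1, align 1) → ends 5
pad 3 to align 4 for cpu
cpu at 8 (size 4, align 4) → ends 12
uid at 12 (size 2, align 2) → ends 14
pad 2 to align 8 for start_time
start_time at 16 (size 8, align 8) → ends 24
state at 24 (size 2, align 2) → ends 26
pad 2 to align 4 for refcount
refcount at 28 (size 4, align 4) → ends 32
total 32 bytes, alignment 8
data bytes 25, size 32 → padding 7

7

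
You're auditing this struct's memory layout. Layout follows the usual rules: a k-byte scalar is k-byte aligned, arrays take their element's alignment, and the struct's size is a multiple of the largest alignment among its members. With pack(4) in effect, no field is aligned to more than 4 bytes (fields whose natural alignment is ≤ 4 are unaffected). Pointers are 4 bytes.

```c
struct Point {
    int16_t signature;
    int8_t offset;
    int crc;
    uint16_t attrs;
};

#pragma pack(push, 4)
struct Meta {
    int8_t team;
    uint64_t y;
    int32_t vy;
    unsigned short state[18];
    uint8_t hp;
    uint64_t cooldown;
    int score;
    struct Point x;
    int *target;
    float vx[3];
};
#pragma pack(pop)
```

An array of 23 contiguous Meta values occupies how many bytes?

Point: signature at 0 (size 2, align 2) → ends 2; offset at 2 (size 1, align 1) → ends 3; pad 1 to align 4 for crc; crc at 4 (size 4, align 4) → ends 8; attrs at 8 (size 2, align 2) → ends 10; tail pad 2 to reach multiple of 4; total 12 bytes, alignment 4
team at 0 (size 1, align 1) → ends 1
pad 3 to align 4 for y
y at 4 (size 8, align 4) → ends 12
vy at 12 (size 4, align 4) → ends 16
state at 16 (size 36, align 2) → ends 52
hp at 52 (size 1, align 1) → ends 53
pad 3 to align 4 for cooldown
cooldown at 56 (size 8, align 4) → ends 64
score at 64 (size 4, align 4) → ends 68
x at 68 (size 12, align 4) → ends 80
target at 80 (size 4, align 4) → ends 84
vx at 84 (size 12, align 4) → ends 96
total 96 bytes, alignment 4
array of 23: 23 × 96 = 2208

2208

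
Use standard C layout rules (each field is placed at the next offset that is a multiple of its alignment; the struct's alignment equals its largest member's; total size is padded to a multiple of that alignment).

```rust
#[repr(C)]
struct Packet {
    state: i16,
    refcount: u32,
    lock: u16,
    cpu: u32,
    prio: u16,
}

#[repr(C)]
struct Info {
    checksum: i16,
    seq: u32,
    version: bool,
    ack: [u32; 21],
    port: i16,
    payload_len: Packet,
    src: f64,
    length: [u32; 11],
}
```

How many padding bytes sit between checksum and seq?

2

Packet: @0: state [2B, align 2] → 2; +2 pad (align 4); @4: refcount [4B, align 4] → 8; @8: lock [2B, align 2] → 10; +2 pad (align 4); @12: cpu [4B, align 4] → 16; @16: prio [2B, align 2] → 18; +2 tail pad (align 4); size 20, align 4
@0: checksum [2B, align 2] → 2
+2 pad (align 4)
@4: seq [4B, align 4] → 8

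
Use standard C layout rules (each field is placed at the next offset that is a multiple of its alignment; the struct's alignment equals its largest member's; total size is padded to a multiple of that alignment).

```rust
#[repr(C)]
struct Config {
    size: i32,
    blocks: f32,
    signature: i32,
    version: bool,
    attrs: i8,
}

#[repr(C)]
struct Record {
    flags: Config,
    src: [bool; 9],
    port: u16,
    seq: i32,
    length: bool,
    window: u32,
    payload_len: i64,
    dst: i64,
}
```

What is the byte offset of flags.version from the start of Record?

12

Config: @0: size [4B, align 4] → 4; @4: blocks [4B, align 4] → 8; @8: signature [4B, align 4] → 12; @12: version [1B, align 1] → 13; @13: attrs [1B, align 1] → 14; +2 tail pad (align 4); size 16, align 4
@0: flags [16B, align 4] → 16
within Config: version at 12
0 + 12 = 12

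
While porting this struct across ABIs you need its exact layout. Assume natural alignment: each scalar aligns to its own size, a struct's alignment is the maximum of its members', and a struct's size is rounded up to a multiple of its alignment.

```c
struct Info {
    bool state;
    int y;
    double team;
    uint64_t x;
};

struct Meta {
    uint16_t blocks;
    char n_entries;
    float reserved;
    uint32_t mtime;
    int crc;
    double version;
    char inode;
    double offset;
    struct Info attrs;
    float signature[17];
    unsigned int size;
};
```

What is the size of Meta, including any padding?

Info: @0: state [1B, align 1] → 1; +3 pad (align 4); @4: y [4B, align 4] → 8; @8: team [8B, align 8] → 16; @16: x [8B, align 8] → 24; size 24, align 8
@0: blocks [2B, align 2] → 2
@2: n_entries [1B, align 1] → 3
+1 pad (align 4)
@4: reserved [4B, align 4] → 8
@8: mtime [4B, align 4] → 12
@12: crc [4B, align 4] → 16
@16: version [8B, align 8] → 24
@24: inode [1B, align 1] → 25
+7 pad (align 8)
@32: offset [8B, align 8] → 40
@40: attrs [24B, align 8] → 64
@64: signature [68B, align 4] → 132
@132: size [4B, align 4] → 136
size 136, align 8

136 bytes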